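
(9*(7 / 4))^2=3969 / 16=248.06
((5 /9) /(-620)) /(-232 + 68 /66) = 0.00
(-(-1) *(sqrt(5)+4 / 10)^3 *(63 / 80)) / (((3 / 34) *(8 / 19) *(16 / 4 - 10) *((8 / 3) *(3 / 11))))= -3407327 *sqrt(5) / 128000 - 9426109 / 320000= -88.98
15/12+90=365/4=91.25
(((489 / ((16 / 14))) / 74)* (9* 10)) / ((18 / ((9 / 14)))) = 22005 / 1184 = 18.59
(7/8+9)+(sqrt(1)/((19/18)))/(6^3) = 4505/456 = 9.88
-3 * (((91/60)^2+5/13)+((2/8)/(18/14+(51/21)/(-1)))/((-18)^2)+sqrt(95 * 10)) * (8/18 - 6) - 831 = -158963515/202176+250 * sqrt(38)/3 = -272.56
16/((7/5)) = 80/7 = 11.43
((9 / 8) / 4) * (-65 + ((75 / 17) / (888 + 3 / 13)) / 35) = -44657925 / 2442832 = -18.28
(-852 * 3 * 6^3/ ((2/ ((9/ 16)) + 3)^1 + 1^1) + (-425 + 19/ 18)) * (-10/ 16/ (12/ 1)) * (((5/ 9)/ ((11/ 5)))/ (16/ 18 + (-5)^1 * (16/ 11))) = -2811201875/ 18565632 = -151.42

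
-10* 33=-330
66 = 66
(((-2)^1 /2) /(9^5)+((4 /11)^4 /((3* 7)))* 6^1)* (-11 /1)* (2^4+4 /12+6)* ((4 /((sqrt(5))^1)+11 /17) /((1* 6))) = -4037500534* sqrt(5) /24757178985 - 2018750267 /15304437918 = -0.50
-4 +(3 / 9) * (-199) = -211 / 3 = -70.33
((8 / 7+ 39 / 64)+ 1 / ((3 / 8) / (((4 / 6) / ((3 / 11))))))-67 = -710389 / 12096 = -58.73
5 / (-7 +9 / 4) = -20 / 19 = -1.05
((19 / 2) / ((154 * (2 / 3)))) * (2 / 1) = 57 / 308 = 0.19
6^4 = 1296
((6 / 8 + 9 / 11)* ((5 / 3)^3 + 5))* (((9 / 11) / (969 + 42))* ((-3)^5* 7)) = -847665 / 40777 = -20.79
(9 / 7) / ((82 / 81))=729 / 574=1.27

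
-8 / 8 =-1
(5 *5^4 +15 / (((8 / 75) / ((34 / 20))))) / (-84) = -53825 / 1344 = -40.05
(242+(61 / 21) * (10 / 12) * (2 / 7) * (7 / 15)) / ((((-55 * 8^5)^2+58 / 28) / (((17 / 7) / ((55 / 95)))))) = 1740362 / 5561076283901523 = 0.00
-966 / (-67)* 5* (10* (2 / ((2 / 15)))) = 724500 / 67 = 10813.43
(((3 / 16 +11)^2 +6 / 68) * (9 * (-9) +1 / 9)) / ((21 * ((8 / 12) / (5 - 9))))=7086053 / 2448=2894.63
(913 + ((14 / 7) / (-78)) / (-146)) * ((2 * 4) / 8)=913.00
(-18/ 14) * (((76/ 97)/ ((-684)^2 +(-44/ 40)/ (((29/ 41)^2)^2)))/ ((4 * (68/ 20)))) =-6047252550/ 38196081484889027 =-0.00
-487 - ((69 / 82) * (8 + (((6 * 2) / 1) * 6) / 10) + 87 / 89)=-9136508 / 18245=-500.77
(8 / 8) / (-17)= -1 / 17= -0.06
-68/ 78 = -34/ 39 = -0.87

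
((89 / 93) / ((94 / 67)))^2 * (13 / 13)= 35557369 / 76422564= 0.47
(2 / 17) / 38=1 / 323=0.00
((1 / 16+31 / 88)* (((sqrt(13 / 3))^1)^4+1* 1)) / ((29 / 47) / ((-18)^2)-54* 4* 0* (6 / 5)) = 2748231 / 638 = 4307.57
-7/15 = -0.47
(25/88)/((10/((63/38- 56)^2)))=21321125/254144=83.89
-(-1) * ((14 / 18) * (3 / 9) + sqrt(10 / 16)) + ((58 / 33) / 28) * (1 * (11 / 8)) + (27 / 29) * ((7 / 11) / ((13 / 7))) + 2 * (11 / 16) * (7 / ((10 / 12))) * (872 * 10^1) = sqrt(10) / 4 + 1263040152415 / 12540528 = 100717.46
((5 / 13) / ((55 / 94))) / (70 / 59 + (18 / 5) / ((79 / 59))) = 1095335 / 6457022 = 0.17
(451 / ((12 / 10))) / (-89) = -2255 / 534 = -4.22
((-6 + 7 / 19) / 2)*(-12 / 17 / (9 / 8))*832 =1424384 / 969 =1469.95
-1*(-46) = 46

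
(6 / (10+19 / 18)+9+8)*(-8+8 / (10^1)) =-125676 / 995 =-126.31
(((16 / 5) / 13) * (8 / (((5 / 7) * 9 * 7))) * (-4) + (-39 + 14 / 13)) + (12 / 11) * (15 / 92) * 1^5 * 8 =-27140561 / 740025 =-36.68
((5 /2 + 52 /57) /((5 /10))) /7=389 /399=0.97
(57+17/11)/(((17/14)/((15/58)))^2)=7100100/2673539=2.66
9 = 9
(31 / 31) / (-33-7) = -1 / 40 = -0.02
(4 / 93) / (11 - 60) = -4 / 4557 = -0.00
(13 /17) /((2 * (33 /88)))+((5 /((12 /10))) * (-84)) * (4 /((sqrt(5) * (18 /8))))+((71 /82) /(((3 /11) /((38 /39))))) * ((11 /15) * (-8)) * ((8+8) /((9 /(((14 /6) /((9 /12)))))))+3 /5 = -1120 * sqrt(5) /9 - 9784742471 /99082035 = -377.02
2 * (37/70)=37/35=1.06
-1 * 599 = -599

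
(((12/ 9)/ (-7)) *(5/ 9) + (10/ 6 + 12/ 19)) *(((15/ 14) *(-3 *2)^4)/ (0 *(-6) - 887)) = -2834280/ 825797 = -3.43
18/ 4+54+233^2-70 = 108555/ 2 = 54277.50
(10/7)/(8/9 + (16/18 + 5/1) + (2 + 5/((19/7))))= 855/6356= 0.13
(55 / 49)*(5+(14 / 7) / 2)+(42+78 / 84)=4867 / 98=49.66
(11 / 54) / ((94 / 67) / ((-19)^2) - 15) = -266057 / 19586394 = -0.01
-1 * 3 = -3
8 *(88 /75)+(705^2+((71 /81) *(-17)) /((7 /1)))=7045432256 /14175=497032.26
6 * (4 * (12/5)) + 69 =633/5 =126.60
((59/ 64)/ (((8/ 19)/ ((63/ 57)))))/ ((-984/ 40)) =-2065/ 20992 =-0.10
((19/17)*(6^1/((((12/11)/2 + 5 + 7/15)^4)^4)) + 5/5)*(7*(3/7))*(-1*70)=-784865029847683327421342465538863947341190118691105/3737452523075604548251020571224440286189650444288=-210.00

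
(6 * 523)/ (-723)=-1046/ 241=-4.34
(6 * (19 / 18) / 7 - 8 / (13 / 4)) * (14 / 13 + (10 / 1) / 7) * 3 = -96900 / 8281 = -11.70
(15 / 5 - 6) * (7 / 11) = -21 / 11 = -1.91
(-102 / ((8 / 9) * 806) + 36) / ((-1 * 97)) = -115605 / 312728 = -0.37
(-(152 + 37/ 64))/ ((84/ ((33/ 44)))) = -1395/ 1024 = -1.36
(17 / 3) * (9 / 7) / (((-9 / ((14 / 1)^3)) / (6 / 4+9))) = -23324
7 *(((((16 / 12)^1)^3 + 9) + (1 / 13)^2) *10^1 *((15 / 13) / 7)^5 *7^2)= 14599687500 / 3074677333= 4.75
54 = 54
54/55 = 0.98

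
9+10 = 19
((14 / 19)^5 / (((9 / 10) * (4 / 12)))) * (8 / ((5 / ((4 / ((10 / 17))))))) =292576256 / 37141485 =7.88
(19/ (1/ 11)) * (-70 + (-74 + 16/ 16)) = -29887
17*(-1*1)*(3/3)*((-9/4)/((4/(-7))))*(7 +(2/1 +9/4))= -48195/64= -753.05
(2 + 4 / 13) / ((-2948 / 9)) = -135 / 19162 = -0.01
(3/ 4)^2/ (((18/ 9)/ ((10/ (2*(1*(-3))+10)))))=0.70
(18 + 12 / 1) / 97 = 30 / 97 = 0.31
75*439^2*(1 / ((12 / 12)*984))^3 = 0.02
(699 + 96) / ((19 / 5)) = 3975 / 19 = 209.21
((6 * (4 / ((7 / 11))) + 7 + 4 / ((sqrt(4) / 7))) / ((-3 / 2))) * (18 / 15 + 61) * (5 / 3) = -85214 / 21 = -4057.81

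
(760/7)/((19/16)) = 640/7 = 91.43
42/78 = 0.54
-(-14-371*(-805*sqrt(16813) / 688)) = 14-298655*sqrt(16813) / 688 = -56272.46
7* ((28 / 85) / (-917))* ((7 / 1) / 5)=-196 / 55675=-0.00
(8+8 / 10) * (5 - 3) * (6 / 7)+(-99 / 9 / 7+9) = 22.51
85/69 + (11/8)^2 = 13789/4416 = 3.12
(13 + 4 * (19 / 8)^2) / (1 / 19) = 10811 / 16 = 675.69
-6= -6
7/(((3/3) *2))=7/2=3.50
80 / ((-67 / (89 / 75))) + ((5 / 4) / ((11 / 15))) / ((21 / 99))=186253 / 28140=6.62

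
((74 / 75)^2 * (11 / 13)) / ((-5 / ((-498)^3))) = 826611881568 / 40625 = 20347369.39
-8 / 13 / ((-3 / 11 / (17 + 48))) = 440 / 3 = 146.67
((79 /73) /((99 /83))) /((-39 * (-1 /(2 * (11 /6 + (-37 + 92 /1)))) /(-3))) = -203267 /25623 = -7.93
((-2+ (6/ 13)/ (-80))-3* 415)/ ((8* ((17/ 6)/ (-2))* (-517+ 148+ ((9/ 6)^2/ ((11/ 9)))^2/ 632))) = -49587733096/ 166296653445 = -0.30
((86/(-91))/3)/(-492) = 43/67158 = 0.00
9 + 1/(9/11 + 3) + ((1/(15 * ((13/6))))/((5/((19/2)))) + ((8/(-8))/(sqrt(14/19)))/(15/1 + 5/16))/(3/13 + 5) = 331049/35700 - 26 * sqrt(266)/29155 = 9.26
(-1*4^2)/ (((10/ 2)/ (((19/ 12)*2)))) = -152/ 15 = -10.13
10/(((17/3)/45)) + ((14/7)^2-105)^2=174767/17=10280.41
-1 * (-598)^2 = -357604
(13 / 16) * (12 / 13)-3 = -9 / 4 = -2.25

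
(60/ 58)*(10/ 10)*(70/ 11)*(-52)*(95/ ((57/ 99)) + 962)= -123068400/ 319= -385794.36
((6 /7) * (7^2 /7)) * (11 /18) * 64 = 704 /3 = 234.67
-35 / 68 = -0.51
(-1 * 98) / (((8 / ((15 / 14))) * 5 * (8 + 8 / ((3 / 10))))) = -0.08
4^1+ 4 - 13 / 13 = 7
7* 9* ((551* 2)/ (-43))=-69426/ 43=-1614.56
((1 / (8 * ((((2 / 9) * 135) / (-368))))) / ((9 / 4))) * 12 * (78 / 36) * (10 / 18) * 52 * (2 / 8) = -31096 / 243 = -127.97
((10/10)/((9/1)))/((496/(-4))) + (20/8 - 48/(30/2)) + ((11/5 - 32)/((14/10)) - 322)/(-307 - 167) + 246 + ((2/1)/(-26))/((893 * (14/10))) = 246.02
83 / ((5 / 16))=1328 / 5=265.60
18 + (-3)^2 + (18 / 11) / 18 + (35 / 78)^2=27.29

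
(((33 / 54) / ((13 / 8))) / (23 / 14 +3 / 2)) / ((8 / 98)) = 343 / 234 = 1.47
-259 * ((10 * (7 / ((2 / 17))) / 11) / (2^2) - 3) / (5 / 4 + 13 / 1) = -119917 / 627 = -191.26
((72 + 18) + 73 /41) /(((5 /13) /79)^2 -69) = -3968945227 /2983827316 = -1.33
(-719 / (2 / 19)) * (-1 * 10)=68305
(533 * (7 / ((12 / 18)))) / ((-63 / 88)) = -23452 / 3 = -7817.33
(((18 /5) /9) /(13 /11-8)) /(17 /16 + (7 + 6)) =-352 /84375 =-0.00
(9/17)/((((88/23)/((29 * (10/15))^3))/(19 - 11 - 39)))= -17389357/561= -30997.07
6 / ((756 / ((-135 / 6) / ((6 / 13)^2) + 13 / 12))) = -2509 / 3024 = -0.83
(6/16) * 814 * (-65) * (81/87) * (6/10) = -1285713/116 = -11083.73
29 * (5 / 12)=145 / 12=12.08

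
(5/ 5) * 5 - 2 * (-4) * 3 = 29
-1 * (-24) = 24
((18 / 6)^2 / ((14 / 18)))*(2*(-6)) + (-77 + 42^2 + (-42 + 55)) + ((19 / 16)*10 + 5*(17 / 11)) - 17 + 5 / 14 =137641 / 88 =1564.10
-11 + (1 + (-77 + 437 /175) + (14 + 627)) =97387 /175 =556.50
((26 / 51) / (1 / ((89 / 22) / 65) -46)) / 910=-89 / 4755240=-0.00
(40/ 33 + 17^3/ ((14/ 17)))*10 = 13783765/ 231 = 59669.98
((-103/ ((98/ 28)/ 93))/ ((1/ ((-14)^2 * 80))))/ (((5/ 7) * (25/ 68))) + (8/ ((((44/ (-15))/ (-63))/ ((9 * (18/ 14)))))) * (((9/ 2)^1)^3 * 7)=-178362795471/ 1100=-162147995.88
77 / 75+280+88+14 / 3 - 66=23077 / 75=307.69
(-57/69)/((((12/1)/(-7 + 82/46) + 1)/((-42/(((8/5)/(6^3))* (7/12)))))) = -1846800/299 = -6176.59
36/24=3/2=1.50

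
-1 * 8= -8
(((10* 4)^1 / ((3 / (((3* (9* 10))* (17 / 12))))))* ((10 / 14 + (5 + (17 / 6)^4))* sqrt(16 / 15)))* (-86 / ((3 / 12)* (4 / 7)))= -4652719970* sqrt(15) / 81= -222467987.14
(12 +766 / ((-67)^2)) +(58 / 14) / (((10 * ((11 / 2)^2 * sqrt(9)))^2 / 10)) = 251968405558 / 20702886435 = 12.17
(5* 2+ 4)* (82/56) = 41/2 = 20.50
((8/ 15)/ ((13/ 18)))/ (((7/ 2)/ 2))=192/ 455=0.42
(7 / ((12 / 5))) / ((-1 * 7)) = -5 / 12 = -0.42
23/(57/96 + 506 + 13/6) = 2208/48841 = 0.05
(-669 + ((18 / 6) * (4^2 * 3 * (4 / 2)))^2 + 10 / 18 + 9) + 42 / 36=1481143 / 18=82285.72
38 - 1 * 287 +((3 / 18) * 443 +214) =233 / 6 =38.83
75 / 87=0.86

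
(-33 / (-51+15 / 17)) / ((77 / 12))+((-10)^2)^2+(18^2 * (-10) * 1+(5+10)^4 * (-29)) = -726298354 / 497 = -1461364.90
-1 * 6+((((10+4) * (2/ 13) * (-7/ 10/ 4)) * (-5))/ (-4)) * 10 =-10.71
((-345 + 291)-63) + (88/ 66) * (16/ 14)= -2425/ 21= -115.48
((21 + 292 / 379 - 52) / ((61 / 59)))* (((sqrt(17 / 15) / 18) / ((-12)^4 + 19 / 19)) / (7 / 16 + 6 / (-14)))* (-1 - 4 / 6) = 4205992* sqrt(255) / 4314768327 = 0.02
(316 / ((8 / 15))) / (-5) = -237 / 2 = -118.50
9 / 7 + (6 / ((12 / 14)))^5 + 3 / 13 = 1529575 / 91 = 16808.52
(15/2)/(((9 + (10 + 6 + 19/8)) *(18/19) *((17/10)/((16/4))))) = 7600/11169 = 0.68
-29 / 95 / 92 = -0.00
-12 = -12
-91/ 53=-1.72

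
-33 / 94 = -0.35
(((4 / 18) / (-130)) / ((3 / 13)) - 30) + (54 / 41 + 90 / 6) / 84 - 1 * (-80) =7777957 / 154980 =50.19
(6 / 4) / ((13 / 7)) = 21 / 26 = 0.81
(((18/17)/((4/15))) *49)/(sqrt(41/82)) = 6615 *sqrt(2)/34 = 275.15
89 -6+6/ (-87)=2405/ 29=82.93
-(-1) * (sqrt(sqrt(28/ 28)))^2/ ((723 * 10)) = 1/ 7230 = 0.00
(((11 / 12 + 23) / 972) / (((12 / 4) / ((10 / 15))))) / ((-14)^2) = 0.00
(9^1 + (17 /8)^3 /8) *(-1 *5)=-51.00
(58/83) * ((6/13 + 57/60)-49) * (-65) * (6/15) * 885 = 63510609/83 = 765188.06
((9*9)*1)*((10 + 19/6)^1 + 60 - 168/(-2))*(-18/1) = -229149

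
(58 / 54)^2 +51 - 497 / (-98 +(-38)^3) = 2090321713 / 40073130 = 52.16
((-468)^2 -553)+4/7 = 1529301/7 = 218471.57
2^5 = 32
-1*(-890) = 890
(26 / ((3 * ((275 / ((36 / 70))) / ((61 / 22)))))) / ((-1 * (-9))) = 1586 / 317625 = 0.00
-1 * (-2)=2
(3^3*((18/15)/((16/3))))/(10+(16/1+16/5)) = 243/1168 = 0.21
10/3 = 3.33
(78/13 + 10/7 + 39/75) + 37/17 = 30122/2975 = 10.13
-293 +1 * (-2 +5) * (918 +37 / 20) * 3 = 159713 / 20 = 7985.65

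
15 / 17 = 0.88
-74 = -74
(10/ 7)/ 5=2/ 7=0.29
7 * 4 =28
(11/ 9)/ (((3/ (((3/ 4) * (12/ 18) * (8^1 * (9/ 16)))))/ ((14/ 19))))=77/ 114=0.68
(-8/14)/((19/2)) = -8/133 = -0.06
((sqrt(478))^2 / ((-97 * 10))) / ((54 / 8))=-956 / 13095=-0.07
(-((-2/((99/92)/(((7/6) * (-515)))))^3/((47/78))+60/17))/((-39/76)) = 1225505180609389567120/272119384251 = 4503557083.90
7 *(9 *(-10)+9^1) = -567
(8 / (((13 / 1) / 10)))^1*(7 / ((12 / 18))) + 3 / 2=1719 / 26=66.12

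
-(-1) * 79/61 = 79/61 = 1.30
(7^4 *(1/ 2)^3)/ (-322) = -343/ 368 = -0.93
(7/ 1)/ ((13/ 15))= 105/ 13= 8.08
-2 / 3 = -0.67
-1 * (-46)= 46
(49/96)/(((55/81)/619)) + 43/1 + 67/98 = 43895193/86240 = 508.99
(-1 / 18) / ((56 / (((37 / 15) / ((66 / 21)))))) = -0.00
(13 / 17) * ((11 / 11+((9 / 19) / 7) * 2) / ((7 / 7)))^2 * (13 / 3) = 3853369 / 902139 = 4.27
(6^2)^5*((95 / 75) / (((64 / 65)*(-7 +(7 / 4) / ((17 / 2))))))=-881588448 / 77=-11449200.62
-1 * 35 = -35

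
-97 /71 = -1.37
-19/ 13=-1.46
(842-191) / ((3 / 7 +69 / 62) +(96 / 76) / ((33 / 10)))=59049606 / 174541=338.31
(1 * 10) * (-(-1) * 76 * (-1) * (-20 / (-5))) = -3040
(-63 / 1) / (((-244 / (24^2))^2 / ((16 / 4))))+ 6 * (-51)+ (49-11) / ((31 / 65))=-188096168 / 115351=-1630.64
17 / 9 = 1.89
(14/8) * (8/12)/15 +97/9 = 977/90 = 10.86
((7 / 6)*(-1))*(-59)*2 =413 / 3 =137.67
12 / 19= 0.63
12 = 12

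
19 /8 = 2.38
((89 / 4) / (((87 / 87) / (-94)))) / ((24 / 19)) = -1655.77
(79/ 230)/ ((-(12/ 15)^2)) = -395/ 736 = -0.54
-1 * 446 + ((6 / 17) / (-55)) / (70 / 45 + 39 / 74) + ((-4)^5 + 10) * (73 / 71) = -137061238076 / 92075995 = -1488.57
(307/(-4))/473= -307/1892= -0.16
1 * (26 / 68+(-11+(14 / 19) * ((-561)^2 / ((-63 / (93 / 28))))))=-27667001 / 2261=-12236.62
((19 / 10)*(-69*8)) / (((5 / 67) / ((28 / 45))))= -3279248 / 375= -8744.66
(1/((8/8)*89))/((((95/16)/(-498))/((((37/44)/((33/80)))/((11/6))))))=-2358528/2250721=-1.05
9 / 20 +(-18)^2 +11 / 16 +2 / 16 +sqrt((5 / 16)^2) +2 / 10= 325.78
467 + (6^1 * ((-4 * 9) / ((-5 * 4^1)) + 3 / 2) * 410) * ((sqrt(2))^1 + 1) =8585 + 8118 * sqrt(2) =20065.59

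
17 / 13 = 1.31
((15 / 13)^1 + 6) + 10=223 / 13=17.15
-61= -61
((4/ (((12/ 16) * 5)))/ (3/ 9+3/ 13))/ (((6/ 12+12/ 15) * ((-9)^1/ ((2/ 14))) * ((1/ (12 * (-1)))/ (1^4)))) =64/ 231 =0.28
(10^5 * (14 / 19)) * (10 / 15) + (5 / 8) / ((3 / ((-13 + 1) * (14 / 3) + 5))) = 49112.18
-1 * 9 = -9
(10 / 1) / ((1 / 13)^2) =1690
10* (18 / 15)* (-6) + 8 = -64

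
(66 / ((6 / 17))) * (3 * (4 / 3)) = 748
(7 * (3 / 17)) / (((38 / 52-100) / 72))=-39312 / 43877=-0.90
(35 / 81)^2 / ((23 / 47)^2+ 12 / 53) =28683865 / 71573949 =0.40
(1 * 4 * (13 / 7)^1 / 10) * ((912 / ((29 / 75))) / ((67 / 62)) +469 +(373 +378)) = 34378552 / 13601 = 2527.65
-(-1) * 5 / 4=5 / 4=1.25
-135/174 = -45/58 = -0.78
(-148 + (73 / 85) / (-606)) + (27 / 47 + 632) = 1173136819 / 2420970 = 484.57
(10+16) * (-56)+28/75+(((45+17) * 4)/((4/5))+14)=-84872/75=-1131.63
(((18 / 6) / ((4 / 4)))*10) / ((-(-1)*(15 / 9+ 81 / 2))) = 180 / 253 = 0.71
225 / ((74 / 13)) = 2925 / 74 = 39.53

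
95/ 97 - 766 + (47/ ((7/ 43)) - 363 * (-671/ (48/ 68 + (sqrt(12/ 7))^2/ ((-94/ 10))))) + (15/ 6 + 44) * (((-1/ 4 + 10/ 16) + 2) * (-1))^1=1262073443/ 2716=464680.94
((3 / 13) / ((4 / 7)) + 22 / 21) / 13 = 1585 / 14196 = 0.11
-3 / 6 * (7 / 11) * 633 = -4431 / 22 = -201.41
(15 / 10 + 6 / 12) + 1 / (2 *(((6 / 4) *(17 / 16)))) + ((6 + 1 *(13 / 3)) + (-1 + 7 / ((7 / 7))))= 317 / 17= 18.65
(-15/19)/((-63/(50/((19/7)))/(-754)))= -188500/1083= -174.05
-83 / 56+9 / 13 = -0.79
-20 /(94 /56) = -560 /47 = -11.91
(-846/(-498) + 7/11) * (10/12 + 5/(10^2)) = 28249/13695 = 2.06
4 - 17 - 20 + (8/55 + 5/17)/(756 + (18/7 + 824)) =-33.00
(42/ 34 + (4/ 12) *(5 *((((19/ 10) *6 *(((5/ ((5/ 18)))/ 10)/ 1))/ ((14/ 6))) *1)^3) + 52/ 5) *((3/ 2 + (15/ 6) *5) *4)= 166943108128/ 2603125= 64131.81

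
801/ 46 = 17.41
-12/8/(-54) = 1/36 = 0.03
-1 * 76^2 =-5776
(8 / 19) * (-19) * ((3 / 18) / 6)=-2 / 9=-0.22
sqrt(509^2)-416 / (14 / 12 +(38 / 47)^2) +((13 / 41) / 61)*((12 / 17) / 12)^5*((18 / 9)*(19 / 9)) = 216269679589504265 / 771088333386051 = 280.47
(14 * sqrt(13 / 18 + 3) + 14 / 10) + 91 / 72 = 959 / 360 + 7 * sqrt(134) / 3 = 29.67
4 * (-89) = -356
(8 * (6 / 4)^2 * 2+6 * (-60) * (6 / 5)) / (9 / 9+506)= -132 / 169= -0.78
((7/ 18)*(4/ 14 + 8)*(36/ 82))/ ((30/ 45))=87/ 41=2.12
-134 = -134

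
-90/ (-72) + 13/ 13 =2.25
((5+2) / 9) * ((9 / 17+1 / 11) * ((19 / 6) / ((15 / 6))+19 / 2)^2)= 1245811 / 22275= 55.93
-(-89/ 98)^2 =-0.82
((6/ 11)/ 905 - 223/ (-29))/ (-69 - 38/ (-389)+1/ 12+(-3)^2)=-10363608852/ 80613748325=-0.13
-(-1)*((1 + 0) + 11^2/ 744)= 865/ 744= 1.16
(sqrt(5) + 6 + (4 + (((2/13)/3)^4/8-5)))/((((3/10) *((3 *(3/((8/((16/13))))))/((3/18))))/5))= 325 *sqrt(5)/162 + 289180175/28829034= 14.52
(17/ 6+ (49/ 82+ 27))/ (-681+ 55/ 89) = -333127/ 7448142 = -0.04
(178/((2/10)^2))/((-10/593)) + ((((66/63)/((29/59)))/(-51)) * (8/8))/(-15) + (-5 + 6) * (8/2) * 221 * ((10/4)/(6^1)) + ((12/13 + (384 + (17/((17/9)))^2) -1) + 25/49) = -11152197653677/42395535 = -263051.23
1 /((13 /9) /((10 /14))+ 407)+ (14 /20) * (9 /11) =291132 /506165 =0.58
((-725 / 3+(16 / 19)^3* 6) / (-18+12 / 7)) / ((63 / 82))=200860927 / 10556001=19.03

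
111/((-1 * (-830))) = 111/830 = 0.13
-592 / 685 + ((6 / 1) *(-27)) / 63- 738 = -3555184 / 4795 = -741.44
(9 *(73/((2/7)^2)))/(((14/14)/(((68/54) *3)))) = 30404.50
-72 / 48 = -1.50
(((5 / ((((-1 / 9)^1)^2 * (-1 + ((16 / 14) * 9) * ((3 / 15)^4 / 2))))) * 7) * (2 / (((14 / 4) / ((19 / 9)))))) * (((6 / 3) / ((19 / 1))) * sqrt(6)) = -889.13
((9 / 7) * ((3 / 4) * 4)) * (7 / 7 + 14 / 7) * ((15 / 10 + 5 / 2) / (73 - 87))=-3.31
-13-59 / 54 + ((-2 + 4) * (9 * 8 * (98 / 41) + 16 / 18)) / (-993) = -10582859 / 732834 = -14.44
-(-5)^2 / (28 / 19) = -475 / 28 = -16.96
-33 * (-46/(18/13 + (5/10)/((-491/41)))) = 19378788/17143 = 1130.42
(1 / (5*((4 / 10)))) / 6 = 1 / 12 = 0.08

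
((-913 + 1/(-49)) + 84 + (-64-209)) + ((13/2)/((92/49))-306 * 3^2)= -34734667/9016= -3852.56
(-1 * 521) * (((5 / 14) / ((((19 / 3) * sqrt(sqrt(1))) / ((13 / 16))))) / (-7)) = 101595 / 29792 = 3.41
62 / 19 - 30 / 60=105 / 38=2.76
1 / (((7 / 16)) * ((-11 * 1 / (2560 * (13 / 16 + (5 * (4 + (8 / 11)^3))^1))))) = -177072640 / 14641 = -12094.30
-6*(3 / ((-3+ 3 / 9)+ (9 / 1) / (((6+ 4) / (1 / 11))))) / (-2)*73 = -254.17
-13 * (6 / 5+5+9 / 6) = -1001 / 10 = -100.10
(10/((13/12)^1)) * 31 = 3720/13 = 286.15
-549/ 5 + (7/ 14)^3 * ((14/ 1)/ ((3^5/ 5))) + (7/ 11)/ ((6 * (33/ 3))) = -109.75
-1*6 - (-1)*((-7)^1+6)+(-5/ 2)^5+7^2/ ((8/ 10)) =-1389/ 32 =-43.41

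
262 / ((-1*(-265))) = 262 / 265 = 0.99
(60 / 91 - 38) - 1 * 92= -11770 / 91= -129.34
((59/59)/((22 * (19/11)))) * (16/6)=4/57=0.07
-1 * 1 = -1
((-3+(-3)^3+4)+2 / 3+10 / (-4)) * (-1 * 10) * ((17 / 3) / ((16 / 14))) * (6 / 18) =99365 / 216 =460.02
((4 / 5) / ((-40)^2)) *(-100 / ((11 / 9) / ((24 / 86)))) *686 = -18522 / 2365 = -7.83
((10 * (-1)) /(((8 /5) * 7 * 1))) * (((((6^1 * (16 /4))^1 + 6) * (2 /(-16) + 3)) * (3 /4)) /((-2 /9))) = 232875 /896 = 259.91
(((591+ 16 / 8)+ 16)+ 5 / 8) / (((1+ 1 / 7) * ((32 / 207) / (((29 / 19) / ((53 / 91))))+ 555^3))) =18649213947 / 5976799116166336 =0.00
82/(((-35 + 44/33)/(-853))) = 209838/101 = 2077.60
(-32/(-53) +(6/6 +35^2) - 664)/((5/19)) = 566542/265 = 2137.89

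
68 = 68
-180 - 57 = -237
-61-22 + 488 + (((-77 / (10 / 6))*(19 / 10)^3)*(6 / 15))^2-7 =2572602756041 / 156250000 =16464.66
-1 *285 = -285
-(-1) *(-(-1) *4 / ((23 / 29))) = 116 / 23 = 5.04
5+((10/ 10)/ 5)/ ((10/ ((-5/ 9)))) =449/ 90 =4.99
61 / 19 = 3.21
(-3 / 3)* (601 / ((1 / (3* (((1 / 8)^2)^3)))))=-1803 / 262144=-0.01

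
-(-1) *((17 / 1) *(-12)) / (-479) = 204 / 479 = 0.43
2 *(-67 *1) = -134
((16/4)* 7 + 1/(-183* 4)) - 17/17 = 19763/732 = 27.00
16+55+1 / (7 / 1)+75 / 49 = 3561 / 49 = 72.67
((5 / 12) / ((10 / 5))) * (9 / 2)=15 / 16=0.94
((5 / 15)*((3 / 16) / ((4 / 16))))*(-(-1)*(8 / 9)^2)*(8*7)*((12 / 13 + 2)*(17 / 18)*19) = 5498752 / 9477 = 580.22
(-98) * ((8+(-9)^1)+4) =-294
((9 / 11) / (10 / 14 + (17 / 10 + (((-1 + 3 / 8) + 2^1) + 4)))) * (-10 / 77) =-1200 / 87967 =-0.01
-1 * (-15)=15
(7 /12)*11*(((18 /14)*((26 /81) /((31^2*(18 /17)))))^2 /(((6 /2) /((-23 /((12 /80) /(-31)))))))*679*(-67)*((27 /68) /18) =-23619608155 /14073030072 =-1.68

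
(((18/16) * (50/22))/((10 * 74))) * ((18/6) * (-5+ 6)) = 135/13024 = 0.01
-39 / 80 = -0.49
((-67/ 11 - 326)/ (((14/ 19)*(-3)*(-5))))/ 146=-69407/ 337260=-0.21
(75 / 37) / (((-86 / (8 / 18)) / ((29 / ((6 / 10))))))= -7250 / 14319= -0.51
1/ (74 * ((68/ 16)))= 2/ 629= 0.00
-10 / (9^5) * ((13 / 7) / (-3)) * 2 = 260 / 1240029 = 0.00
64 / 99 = 0.65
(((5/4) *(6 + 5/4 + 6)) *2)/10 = 53/16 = 3.31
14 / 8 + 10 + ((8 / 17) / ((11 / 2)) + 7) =14089 / 748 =18.84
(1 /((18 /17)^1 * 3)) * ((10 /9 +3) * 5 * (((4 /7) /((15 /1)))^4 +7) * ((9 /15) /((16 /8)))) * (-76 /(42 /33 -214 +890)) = -111854200645891 /73349724656250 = -1.52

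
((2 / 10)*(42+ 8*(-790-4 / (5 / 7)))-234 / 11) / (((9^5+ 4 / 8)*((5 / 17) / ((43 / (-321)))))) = 10136648 / 1022077375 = 0.01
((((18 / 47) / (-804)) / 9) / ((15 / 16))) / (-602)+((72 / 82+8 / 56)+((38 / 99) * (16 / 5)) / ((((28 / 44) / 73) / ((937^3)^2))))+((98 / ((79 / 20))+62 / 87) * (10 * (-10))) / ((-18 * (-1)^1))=1146133750668160036625203307685463 / 12019374596565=95357186970086777548.93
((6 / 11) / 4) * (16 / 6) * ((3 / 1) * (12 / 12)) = 12 / 11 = 1.09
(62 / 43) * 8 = 496 / 43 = 11.53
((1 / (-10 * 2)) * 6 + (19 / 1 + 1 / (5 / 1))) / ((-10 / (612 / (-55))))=28917 / 1375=21.03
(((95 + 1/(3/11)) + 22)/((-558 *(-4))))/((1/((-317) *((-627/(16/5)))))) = 59958965/17856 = 3357.92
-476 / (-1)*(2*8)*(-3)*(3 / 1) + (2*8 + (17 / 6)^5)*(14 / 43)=-11448650185 / 167184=-68479.34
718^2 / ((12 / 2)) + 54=85974.67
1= 1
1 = 1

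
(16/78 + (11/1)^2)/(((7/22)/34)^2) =2644775408/1911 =1383974.57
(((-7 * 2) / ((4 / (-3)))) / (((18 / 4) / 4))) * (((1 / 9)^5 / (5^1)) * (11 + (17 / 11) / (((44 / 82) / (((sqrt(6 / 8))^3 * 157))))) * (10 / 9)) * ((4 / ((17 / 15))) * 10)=123200 / 9034497 + 4505900 * sqrt(3) / 21434787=0.38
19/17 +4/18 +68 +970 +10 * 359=708289/153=4629.34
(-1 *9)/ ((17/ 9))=-81/ 17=-4.76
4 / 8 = 1 / 2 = 0.50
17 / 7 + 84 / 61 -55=-21860 / 427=-51.19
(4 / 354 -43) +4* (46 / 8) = -3538 / 177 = -19.99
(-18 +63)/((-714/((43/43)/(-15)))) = 1/238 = 0.00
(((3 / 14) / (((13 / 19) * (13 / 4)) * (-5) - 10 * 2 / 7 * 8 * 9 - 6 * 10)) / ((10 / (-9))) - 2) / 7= -0.29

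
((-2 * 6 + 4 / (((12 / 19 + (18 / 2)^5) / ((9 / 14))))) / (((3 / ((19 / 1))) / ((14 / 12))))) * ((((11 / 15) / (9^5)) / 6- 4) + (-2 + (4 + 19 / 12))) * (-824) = -18150912716515406 / 596246509863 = -30441.96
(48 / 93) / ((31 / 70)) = 1120 / 961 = 1.17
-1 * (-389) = 389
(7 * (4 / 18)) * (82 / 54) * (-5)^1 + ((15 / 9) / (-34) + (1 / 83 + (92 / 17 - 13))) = -19.44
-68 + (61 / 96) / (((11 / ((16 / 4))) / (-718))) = -30875 / 132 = -233.90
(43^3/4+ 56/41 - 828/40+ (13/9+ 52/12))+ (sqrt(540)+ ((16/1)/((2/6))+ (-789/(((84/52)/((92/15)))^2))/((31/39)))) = 6 * sqrt(15)+ 313987167499/56051100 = 5625.04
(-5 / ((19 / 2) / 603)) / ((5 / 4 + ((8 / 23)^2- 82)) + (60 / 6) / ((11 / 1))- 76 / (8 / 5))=15594920 / 6251361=2.49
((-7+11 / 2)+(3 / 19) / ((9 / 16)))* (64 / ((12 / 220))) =-244640 / 171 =-1430.64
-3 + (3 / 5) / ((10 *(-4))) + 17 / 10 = -263 / 200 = -1.32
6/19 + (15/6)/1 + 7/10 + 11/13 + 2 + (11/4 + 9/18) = 47483/4940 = 9.61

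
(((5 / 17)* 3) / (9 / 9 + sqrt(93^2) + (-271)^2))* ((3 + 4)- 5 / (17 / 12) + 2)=279 / 4250323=0.00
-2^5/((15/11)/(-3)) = 352/5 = 70.40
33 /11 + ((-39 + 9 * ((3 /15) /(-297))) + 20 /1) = -2641 /165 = -16.01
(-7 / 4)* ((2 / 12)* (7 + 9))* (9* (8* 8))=-2688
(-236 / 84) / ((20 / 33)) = -649 / 140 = -4.64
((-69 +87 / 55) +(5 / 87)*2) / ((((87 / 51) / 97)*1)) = -531053854 / 138765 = -3827.00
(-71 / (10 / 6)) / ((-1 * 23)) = 213 / 115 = 1.85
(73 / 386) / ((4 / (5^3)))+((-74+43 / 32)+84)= 106559 / 6176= 17.25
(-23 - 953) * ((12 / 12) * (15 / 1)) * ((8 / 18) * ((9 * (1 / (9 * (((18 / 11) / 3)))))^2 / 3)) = -590480 / 81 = -7289.88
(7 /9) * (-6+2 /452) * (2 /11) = -9485 /11187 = -0.85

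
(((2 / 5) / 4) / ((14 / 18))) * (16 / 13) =72 / 455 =0.16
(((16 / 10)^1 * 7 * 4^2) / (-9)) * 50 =-8960 / 9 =-995.56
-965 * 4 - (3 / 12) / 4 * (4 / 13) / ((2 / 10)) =-200725 / 52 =-3860.10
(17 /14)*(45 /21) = 255 /98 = 2.60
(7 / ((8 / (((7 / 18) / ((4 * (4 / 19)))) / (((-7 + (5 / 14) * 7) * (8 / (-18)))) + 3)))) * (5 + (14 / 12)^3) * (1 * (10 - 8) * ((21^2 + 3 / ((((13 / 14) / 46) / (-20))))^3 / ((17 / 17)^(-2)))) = -604154346102.45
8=8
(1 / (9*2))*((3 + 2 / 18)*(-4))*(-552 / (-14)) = -736 / 27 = -27.26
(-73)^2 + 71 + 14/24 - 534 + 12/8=4868.08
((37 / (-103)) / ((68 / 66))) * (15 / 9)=-2035 / 3502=-0.58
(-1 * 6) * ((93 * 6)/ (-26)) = 1674/ 13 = 128.77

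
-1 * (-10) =10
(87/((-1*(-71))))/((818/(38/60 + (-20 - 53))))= -62959/580780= -0.11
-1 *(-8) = 8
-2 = -2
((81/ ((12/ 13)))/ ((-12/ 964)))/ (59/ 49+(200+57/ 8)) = -2763306/ 81665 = -33.84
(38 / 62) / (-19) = -1 / 31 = -0.03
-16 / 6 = -2.67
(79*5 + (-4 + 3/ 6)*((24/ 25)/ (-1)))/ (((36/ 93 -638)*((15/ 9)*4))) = -926187/ 9883000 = -0.09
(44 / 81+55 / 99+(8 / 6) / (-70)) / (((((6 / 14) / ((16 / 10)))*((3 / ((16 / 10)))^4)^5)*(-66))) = -14116370902406234374144 / 66663084296271800994873046875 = -0.00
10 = 10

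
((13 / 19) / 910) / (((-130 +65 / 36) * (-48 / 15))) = 9 / 4910360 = 0.00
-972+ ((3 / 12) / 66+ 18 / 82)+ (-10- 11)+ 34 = -958.78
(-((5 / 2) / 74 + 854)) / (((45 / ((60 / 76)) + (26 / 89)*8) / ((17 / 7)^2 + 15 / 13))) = -12633000959 / 124467889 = -101.50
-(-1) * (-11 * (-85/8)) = 935/8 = 116.88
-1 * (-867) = 867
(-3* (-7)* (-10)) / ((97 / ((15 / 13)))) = -3150 / 1261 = -2.50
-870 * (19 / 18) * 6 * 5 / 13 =-27550 / 13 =-2119.23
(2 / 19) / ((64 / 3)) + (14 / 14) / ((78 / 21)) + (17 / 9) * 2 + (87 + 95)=13234991 / 71136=186.05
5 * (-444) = -2220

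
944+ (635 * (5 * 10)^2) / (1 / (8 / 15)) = 847610.67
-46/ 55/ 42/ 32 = -0.00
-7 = -7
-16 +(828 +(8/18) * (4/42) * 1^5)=153476/189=812.04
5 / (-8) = -5 / 8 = -0.62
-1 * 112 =-112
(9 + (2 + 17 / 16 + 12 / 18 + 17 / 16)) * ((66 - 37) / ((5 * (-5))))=-9599 / 600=-16.00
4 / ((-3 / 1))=-4 / 3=-1.33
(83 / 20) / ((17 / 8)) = 166 / 85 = 1.95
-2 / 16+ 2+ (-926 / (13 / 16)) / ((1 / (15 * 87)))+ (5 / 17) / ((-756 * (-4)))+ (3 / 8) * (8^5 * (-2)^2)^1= -961117779697 / 668304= -1438144.59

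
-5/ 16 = -0.31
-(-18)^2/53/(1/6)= -1944/53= -36.68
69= 69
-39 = -39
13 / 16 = 0.81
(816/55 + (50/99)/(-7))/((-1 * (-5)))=51158/17325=2.95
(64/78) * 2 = 64/39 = 1.64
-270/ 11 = -24.55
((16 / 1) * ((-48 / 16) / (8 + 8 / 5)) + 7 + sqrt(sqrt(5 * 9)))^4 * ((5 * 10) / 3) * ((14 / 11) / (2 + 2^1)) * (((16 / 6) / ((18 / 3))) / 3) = 700 * (2 + sqrt(3) * 5^(1 / 4))^4 / 891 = 348.72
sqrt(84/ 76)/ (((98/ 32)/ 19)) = 16 *sqrt(399)/ 49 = 6.52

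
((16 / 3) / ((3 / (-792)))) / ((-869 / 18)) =2304 / 79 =29.16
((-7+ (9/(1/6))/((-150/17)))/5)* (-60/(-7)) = -3936/175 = -22.49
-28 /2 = -14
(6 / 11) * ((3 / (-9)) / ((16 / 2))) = -1 / 44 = -0.02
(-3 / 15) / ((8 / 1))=-1 / 40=-0.02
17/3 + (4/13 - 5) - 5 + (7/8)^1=-983/312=-3.15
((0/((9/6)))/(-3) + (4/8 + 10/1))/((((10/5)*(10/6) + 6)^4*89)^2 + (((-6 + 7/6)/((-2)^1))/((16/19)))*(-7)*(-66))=314928/13680318342940877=0.00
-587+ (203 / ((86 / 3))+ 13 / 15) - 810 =-1791877 / 1290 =-1389.05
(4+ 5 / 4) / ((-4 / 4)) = -21 / 4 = -5.25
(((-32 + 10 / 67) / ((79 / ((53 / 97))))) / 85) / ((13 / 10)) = -2332 / 1169753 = -0.00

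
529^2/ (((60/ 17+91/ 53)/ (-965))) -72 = -243312295409/ 4727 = -51472878.23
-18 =-18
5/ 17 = 0.29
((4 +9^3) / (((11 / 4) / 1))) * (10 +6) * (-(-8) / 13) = 375296 / 143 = 2624.45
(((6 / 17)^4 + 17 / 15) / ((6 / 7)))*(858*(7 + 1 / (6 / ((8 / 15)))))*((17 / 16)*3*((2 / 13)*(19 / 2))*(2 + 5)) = 265848.49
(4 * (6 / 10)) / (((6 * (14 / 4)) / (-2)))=-8 / 35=-0.23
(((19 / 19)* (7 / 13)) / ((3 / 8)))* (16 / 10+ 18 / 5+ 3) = 2296 / 195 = 11.77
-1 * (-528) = 528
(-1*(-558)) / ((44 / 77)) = 1953 / 2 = 976.50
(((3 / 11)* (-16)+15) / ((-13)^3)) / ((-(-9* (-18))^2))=1 / 5420844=0.00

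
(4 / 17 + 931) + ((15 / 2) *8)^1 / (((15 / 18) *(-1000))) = 1978722 / 2125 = 931.16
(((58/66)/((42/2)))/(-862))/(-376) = 0.00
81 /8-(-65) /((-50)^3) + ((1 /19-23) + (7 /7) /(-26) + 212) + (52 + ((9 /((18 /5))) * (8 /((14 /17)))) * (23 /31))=90165940647 /334993750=269.16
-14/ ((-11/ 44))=56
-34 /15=-2.27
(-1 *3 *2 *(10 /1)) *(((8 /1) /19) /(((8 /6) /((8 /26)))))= -1440 /247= -5.83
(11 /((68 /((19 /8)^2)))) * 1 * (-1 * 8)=-3971 /544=-7.30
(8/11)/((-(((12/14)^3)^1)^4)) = -13841287201/2993075712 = -4.62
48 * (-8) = -384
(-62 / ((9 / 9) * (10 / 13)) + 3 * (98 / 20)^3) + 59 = 331347 / 1000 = 331.35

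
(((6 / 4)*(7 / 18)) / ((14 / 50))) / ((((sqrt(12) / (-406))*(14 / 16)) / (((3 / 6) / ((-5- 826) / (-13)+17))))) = -9425*sqrt(3) / 9468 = -1.72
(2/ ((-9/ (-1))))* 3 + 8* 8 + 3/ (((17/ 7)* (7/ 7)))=3361/ 51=65.90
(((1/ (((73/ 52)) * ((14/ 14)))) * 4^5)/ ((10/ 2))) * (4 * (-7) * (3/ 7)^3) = -5750784/ 17885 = -321.54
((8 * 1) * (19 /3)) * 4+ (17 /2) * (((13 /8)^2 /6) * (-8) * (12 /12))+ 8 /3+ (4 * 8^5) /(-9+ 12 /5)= -20786291 /1056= -19683.99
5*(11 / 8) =55 / 8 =6.88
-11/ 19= -0.58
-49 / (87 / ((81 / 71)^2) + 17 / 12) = -61236 / 85307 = -0.72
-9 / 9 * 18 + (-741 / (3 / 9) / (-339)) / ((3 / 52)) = 10810 / 113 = 95.66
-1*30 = -30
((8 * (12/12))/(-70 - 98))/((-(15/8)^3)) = 512/70875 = 0.01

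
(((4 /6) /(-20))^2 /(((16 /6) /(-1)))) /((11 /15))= -1 /1760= -0.00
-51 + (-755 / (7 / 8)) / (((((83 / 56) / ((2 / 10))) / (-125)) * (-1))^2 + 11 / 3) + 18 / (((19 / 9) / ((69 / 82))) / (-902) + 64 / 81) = -91660396205337 / 348204062045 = -263.24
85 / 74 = 1.15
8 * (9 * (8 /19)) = 30.32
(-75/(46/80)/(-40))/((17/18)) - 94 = -90.55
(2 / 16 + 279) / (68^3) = 2233 / 2515456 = 0.00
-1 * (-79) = 79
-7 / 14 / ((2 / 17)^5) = -1419857 / 64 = -22185.27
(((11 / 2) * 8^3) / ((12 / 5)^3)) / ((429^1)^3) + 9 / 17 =1744165057 / 3294517941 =0.53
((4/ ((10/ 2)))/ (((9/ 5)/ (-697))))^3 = -21670967872/ 729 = -29726979.25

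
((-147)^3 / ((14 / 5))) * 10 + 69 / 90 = -340341727 / 30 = -11344724.23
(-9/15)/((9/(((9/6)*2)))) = -1/5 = -0.20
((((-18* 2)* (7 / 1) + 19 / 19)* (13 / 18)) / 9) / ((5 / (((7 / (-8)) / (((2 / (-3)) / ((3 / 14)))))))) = -3263 / 2880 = -1.13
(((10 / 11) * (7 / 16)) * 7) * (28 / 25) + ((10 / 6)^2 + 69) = 74147 / 990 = 74.90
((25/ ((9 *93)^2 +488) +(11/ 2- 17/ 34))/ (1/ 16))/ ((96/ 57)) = 33300445/ 701057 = 47.50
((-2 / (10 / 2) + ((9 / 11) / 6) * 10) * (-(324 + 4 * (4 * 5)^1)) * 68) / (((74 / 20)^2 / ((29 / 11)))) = -844489280 / 165649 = -5098.06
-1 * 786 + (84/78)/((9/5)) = -91892/117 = -785.40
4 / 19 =0.21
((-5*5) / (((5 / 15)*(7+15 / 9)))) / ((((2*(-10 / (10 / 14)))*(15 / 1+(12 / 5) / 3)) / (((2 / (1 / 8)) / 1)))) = 0.31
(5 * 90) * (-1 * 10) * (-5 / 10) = 2250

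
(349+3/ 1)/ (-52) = -88/ 13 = -6.77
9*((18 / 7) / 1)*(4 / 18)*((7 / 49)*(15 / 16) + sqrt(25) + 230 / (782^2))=26.40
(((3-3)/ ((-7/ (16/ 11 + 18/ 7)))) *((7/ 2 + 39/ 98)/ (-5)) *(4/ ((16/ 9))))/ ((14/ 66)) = 0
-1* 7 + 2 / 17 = -117 / 17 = -6.88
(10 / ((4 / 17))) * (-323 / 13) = -1055.96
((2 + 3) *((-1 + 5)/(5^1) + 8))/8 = 11/2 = 5.50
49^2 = 2401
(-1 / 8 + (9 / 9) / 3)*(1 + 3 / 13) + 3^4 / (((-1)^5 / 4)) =-12626 / 39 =-323.74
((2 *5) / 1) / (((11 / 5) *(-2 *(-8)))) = 25 / 88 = 0.28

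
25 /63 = 0.40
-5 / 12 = -0.42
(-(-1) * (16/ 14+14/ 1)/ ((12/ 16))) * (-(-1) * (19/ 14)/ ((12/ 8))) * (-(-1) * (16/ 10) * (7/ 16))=4028/ 315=12.79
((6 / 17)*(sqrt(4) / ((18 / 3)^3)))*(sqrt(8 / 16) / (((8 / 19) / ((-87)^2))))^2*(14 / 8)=16085691783 / 17408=924040.20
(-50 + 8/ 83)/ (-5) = 4142/ 415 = 9.98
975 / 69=325 / 23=14.13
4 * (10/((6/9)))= 60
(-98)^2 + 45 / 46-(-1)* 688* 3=11668.98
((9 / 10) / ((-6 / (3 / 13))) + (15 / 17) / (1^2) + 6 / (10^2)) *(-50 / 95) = -20061 / 41990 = -0.48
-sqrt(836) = -2 * sqrt(209) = -28.91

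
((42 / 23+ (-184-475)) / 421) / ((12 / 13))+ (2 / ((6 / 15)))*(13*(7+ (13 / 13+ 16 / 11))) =783323515 / 1278156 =612.85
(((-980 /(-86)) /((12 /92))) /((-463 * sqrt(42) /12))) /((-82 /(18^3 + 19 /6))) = 28183855 * sqrt(42) /7346421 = 24.86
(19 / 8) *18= 171 / 4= 42.75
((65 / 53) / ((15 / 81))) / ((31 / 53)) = 351 / 31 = 11.32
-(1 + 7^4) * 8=-19216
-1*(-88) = 88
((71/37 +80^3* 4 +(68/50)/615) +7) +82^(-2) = 191070016315187/93295500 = 2048008.92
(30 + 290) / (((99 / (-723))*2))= -38560 / 33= -1168.48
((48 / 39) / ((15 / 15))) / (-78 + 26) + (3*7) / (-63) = -0.36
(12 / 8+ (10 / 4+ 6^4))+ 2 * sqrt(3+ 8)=2 * sqrt(11)+ 1300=1306.63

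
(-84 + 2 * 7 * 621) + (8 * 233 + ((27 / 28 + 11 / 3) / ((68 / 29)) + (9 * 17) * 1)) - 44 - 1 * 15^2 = 59176177 / 5712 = 10359.97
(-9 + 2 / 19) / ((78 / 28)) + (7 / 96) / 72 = -419195 / 131328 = -3.19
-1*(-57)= 57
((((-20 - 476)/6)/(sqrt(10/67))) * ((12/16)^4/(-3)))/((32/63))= 17577 * sqrt(670)/10240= 44.43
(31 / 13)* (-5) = -155 / 13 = -11.92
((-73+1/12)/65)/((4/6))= -175/104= -1.68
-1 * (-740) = 740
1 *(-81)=-81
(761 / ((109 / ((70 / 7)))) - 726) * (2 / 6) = -71524 / 327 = -218.73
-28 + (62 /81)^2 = -27.41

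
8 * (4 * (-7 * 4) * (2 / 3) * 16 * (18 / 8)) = -21504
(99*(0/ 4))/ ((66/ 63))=0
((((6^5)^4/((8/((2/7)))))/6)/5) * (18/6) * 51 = 23308010055401472/35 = 665943144440042.06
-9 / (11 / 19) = -15.55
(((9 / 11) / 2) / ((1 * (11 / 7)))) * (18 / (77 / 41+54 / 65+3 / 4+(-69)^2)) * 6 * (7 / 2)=126928620 / 6145484851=0.02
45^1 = 45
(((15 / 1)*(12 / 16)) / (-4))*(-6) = 135 / 8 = 16.88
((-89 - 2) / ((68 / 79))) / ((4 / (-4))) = 7189 / 68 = 105.72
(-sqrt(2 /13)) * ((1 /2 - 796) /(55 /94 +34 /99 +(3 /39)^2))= 96237999 * sqrt(26) /1469635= 333.91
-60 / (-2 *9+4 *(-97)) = 30 / 203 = 0.15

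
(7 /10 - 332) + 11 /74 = -61263 /185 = -331.15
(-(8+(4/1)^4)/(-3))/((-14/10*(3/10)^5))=-44000000/1701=-25867.14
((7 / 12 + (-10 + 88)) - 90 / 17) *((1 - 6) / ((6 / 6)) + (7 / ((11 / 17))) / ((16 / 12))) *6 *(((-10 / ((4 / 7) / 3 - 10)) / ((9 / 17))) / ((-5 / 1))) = -14338009 / 27192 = -527.29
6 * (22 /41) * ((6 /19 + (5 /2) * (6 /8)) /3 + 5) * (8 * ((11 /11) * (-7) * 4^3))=-51507456 /779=-66119.97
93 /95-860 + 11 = -80562 /95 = -848.02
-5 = -5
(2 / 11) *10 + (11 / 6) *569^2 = 39175201 / 66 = 593563.65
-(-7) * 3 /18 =7 /6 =1.17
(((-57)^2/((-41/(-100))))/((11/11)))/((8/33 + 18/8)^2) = 5661057600/4437881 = 1275.62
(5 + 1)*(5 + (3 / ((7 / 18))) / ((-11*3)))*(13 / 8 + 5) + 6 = 60201 / 308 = 195.46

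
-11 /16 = -0.69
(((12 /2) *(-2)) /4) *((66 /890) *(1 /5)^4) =-99 /278125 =-0.00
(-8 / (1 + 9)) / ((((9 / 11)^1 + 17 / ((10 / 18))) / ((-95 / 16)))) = 1045 / 6912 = 0.15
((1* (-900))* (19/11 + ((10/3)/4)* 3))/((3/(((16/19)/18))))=-12400/209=-59.33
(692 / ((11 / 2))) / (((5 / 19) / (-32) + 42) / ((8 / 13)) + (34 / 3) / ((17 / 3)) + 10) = 1.57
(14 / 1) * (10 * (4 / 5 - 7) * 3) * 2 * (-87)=453096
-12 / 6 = -2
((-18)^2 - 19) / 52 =305 / 52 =5.87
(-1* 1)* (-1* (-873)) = -873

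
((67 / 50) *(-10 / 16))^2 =4489 / 6400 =0.70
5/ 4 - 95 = -375/ 4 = -93.75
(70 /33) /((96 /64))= 140 /99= 1.41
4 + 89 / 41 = 253 / 41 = 6.17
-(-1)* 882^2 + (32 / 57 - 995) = 44284985 / 57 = 776929.56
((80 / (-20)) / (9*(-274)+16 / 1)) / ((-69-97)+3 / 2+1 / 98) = -1 / 100750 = -0.00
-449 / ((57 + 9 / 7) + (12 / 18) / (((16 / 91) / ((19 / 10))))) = -754320 / 110023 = -6.86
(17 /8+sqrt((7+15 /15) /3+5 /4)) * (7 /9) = 7 * sqrt(141) /54+119 /72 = 3.19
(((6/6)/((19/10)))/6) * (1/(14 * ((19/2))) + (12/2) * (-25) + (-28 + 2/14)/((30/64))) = -19895/1083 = -18.37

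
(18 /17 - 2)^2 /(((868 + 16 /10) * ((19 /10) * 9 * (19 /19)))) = 3200 /53718453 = 0.00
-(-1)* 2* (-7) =-14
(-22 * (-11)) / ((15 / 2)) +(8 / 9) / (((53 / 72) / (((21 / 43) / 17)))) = 32.30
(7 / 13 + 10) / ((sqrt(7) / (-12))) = -1644*sqrt(7) / 91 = -47.80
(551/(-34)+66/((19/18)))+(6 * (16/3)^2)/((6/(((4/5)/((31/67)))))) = 86063353/901170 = 95.50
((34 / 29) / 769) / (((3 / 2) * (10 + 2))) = 17 / 200709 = 0.00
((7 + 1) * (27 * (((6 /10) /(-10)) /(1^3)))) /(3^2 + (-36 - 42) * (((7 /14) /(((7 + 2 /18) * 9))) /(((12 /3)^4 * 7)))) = -12386304 /8601275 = -1.44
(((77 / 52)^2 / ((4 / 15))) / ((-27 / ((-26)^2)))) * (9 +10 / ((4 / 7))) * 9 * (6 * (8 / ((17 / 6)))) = -14140665 / 17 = -831803.82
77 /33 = 7 /3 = 2.33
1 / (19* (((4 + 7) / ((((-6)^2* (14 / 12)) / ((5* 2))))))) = 0.02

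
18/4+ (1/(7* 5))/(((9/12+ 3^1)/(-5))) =937/210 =4.46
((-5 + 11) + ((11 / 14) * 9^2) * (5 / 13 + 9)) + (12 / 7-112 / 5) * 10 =36073 / 91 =396.41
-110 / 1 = -110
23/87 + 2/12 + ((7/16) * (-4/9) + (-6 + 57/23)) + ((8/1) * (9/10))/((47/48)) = 22955231/5642820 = 4.07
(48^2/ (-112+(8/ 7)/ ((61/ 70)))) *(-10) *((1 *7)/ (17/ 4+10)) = 409920/ 4009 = 102.25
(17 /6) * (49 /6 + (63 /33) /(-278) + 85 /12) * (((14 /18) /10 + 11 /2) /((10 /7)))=2784597263 /16513200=168.63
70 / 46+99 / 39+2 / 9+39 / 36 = 5.37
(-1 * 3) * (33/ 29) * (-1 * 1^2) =99/ 29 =3.41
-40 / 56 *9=-45 / 7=-6.43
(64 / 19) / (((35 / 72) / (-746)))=-3437568 / 665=-5169.28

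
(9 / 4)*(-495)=-4455 / 4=-1113.75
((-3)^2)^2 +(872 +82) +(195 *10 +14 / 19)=56729 / 19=2985.74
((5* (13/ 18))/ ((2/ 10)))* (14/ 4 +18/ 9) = 3575/ 36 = 99.31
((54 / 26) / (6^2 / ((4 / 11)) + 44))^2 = 729 / 3455881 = 0.00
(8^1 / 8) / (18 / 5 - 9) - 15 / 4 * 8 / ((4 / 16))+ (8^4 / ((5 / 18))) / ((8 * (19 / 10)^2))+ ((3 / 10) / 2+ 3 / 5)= 15250021 / 38988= 391.15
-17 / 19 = -0.89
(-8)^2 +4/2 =66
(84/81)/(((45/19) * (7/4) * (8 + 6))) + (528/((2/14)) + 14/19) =597377078/161595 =3696.75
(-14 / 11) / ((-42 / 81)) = 27 / 11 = 2.45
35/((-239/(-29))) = 1015/239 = 4.25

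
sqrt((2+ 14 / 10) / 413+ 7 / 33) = 0.47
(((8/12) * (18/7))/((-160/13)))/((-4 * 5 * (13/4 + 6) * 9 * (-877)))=-13/136285800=-0.00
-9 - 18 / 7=-81 / 7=-11.57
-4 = -4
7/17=0.41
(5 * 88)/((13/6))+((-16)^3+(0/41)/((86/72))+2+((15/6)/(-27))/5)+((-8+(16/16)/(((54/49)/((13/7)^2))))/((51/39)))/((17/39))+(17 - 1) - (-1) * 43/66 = -3882.83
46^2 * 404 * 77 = 65824528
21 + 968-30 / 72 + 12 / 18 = 3957 / 4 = 989.25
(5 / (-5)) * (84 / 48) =-7 / 4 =-1.75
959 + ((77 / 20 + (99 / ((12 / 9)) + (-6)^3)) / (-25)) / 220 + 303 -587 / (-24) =106134881 / 82500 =1286.48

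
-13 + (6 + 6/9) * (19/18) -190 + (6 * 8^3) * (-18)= -1498283/27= -55491.96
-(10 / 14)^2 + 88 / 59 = 2837 / 2891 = 0.98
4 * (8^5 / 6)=65536 / 3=21845.33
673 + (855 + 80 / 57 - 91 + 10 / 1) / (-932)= 672.17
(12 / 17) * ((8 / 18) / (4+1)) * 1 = 16 / 255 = 0.06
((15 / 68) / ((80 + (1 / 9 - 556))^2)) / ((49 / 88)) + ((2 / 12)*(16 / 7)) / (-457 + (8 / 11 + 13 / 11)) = -95848934434 / 114742221662733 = -0.00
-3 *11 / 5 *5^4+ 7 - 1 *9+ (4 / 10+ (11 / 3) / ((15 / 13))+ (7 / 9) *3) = -185449 / 45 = -4121.09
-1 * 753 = -753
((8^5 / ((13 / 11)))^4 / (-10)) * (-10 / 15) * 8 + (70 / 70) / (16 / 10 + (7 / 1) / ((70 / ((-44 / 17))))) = 1710498939893483123708563 / 5426590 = 315206960520968623.70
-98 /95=-1.03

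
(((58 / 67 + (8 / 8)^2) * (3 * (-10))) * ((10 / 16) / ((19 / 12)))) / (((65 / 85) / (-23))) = 10996875 / 16549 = 664.50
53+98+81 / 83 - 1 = 12531 / 83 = 150.98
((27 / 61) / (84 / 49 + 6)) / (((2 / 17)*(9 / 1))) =119 / 2196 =0.05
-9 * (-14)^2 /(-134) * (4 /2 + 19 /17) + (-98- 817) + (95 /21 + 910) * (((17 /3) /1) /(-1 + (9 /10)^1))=-3781376807 /71757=-52696.97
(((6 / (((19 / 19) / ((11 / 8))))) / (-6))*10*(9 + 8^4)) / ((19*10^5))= -9031 / 304000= -0.03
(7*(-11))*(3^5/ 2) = -18711/ 2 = -9355.50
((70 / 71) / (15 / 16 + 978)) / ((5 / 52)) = 11648 / 1112073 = 0.01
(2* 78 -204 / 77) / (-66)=-1968 / 847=-2.32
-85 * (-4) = 340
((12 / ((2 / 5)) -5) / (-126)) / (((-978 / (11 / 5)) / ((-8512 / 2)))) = -8360 / 4401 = -1.90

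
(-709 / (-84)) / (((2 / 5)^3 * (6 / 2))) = 88625 / 2016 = 43.96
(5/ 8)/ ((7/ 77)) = 55/ 8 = 6.88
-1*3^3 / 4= -27 / 4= -6.75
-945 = -945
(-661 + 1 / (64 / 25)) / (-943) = 42279 / 60352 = 0.70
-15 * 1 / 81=-5 / 27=-0.19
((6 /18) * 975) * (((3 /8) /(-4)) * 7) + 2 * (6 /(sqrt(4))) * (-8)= -261.28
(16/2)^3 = 512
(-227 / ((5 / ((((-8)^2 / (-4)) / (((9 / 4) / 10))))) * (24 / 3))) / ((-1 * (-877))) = 3632 / 7893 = 0.46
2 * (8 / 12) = 4 / 3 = 1.33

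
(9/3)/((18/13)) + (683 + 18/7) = 28885/42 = 687.74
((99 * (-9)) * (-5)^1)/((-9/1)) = -495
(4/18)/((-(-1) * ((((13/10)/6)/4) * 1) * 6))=0.68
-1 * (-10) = 10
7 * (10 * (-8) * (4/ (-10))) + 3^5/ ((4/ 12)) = 953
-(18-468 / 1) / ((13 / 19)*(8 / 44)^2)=517275 / 26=19895.19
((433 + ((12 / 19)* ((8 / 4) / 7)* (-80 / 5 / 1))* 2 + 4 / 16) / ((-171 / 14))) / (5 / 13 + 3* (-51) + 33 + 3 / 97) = 286772837 / 979872408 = 0.29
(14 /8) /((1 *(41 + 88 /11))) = 1 /28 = 0.04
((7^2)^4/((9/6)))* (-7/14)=-1921600.33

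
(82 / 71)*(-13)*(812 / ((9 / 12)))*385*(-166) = 221279938880 / 213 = 1038872952.49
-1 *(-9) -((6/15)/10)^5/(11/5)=9.00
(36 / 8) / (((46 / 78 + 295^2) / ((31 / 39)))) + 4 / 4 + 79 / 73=2.08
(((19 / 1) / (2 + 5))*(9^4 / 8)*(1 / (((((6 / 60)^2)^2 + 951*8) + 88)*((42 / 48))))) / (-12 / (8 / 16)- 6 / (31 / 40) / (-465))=-149746623750 / 10864366381169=-0.01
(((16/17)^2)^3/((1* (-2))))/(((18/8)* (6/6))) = -33554432/217238121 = -0.15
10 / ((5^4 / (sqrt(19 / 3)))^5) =722 * sqrt(57) / 514984130859375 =0.00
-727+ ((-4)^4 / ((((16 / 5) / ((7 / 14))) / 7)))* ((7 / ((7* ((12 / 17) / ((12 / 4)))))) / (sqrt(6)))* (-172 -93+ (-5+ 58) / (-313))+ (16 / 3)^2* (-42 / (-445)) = -16461270* sqrt(6) / 313 -966961 / 1335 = -129547.68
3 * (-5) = -15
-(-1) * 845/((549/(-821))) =-693745/549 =-1263.65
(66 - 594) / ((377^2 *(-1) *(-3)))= -176 / 142129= -0.00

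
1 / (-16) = -1 / 16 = -0.06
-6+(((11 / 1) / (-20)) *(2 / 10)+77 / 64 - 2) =-11051 / 1600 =-6.91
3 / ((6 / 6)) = 3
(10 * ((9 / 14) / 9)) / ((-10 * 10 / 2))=-1 / 70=-0.01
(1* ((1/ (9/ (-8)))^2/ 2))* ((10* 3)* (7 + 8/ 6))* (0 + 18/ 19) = 16000/ 171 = 93.57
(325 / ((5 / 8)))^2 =270400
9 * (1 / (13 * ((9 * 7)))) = 1 / 91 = 0.01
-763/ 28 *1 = -109/ 4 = -27.25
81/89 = 0.91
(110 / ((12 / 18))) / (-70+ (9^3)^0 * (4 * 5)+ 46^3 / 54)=4455 / 47318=0.09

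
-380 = -380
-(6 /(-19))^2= -0.10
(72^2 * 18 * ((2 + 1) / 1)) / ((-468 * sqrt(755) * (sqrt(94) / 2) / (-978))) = 7604928 * sqrt(70970) / 461305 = 4391.82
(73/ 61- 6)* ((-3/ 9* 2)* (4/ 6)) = 1172/ 549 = 2.13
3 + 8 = 11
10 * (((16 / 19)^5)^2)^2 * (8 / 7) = 96714065569170333976494080 / 263129814202821707353489207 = 0.37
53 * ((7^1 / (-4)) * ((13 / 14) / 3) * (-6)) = 172.25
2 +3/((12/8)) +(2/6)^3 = 109/27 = 4.04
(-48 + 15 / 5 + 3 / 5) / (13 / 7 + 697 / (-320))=99456 / 719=138.33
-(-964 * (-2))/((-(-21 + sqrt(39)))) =-6748/67 - 964 * sqrt(39)/201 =-130.67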